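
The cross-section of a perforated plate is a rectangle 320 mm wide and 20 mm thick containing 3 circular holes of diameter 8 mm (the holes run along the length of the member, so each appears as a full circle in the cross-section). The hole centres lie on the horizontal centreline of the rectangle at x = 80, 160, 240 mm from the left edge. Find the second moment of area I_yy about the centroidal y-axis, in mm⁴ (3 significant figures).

Treat the section as a set of non-overlapping primitives; coordinates are from the bounding-box lower-left.
Plate: 320 × 20, A = 6 400 mm², x = 160 mm, Ī = 54 613 333 mm⁴.
Hole 1 (subtracted): ⌀8, A = 50.265 mm², x = 80 mm, Ī = 201.06 mm⁴.
Hole 2 (subtracted): ⌀8, A = 50.265 mm², x = 160 mm, Ī = 201.06 mm⁴.
Hole 3 (subtracted): ⌀8, A = 50.265 mm², x = 240 mm, Ī = 201.06 mm⁴.
By symmetry the centroid is at mid-width, x̄ = 160 mm.
Transfer each piece to the centroidal y-axis using Ī + A·d² with d = x − 160:
  plate: d = 0 mm → contributes +54 613 333 mm⁴
  hole 1: d = -80 mm → contributes −321 900 mm⁴
  hole 2: d = 0 mm → contributes −201.06 mm⁴
  hole 3: d = 80 mm → contributes −321 900 mm⁴
Total I = 53 969 332 mm⁴.

I_yy ≈ 5.40 × 10⁷ mm⁴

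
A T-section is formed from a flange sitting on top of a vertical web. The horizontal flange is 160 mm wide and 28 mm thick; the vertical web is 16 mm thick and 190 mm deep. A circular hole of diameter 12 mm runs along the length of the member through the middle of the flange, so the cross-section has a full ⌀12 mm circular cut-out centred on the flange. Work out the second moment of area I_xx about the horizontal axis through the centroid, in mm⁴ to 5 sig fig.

Treat the section as a set of non-overlapping primitives; coordinates are from the bounding-box lower-left.
Flange: 160 × 28, A = 4 480 mm², y = 204 mm, Ī = 292693.3 mm⁴.
Web: 16 × 190, A = 3 040 mm², y = 95 mm, Ī = 9 145 333 mm⁴.
Hole (subtracted): ⌀12, A = 113.0973 mm², y = 204 mm, Ī = 1017.876 mm⁴.
Centroid: ȳ = ΣA·y / ΣA = 159.2634 mm.
Transfer each piece to the horizontal axis through the centroid using Ī + A·d² with d = y − 159.2634:
  flange: d = 44.73665 mm → contributes +9 258 821 mm⁴
  web: d = -64.26335 mm → contributes +21 699 860 mm⁴
  hole: d = 44.73665 mm → contributes −227367.2 mm⁴
Total I = 30 731 313 mm⁴.

I_xx ≈ 3.0731 × 10⁷ mm⁴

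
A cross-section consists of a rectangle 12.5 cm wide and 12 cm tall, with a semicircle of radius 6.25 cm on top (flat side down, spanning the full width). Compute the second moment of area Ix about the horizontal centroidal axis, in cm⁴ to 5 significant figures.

Split into non-overlapping primitives; take the origin at the lower-left of the bounding box.
Rectangular body: 12.5 × 12, A = 150 cm², y = 6 cm, Ī = 1 800 cm⁴.
Semicircular cap: semicircle r = 6.25, A = 61.35923 cm², y = 14.65258 cm, Ī = 167.4758 cm⁴.
Centroid: ȳ = ΣA·y / ΣA = 8.511912 cm.
Transfer each piece to the horizontal centroidal axis using Ī + A·d² with d = y − 8.511912:
  rectangular body: d = -2.511912 cm → contributes +2746.455 cm⁴
  semicircular cap: d = 6.14067 cm → contributes +2481.199 cm⁴
Total I = 5227.655 cm⁴.

Ix ≈ 5227.7 cm⁴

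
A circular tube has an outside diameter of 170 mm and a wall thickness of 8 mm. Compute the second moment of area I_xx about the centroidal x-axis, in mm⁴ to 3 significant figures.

I_xx ≈ 1.34 × 10⁷ mm⁴

Split into non-overlapping primitives; take the origin at the lower-left of the bounding box.
Outer circle: ⌀170, A = 22 698 mm², y = 85 mm, Ī = 40 998 275 mm⁴.
Bore (subtracted): ⌀154, A = 18 627 mm², y = 85 mm, Ī = 27 609 134 mm⁴.
By symmetry the centroid is at mid-height, ȳ = 85 mm.
All pieces are centred on the centroidal x-axis, so I = ΣĪ (holes subtracted) = 13 389 141 mm⁴.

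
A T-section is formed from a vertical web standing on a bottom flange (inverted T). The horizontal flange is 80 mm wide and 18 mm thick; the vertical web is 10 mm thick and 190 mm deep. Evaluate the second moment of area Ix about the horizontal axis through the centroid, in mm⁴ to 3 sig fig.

Decompose the section into non-overlapping parts with the origin at the bottom-left of its bounding rectangle.
Flange: 80 × 18, A = 1 440 mm², y = 9 mm, Ī = 38 880 mm⁴.
Web: 10 × 190, A = 1 900 mm², y = 113 mm, Ī = 5 715 833 mm⁴.
Centroid: ȳ = ΣA·y / ΣA = 68.162 mm.
Transfer each piece to the horizontal axis through the centroid using Ī + A·d² with d = y − 68.162:
  flange: d = -59.162 mm → contributes +5 079 030 mm⁴
  web: d = 44.838 mm → contributes +9 535 736 mm⁴
Total I = 14 614 766 mm⁴.

Ix ≈ 1.46 × 10⁷ mm⁴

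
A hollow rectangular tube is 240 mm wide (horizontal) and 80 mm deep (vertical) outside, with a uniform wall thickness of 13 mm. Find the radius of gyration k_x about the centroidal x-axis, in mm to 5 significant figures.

Decompose the section into non-overlapping parts with the origin at the bottom-left of its bounding rectangle.
Outer rectangle: 240 × 80, A = 19 200 mm², y = 40 mm, Ī = 10 240 000 mm⁴.
Inner void (subtracted): 214 × 54, A = 11 556 mm², y = 40 mm, Ī = 2 808 108 mm⁴.
By symmetry the centroid is at mid-height, ȳ = 40 mm.
All pieces are centred on the centroidal x-axis, so I = ΣĪ (holes subtracted) = 7 431 892 mm⁴.
Radius of gyration: k = √(I/A) = √(7 431 892 / 7 644) = 31.18095 mm.

k_x ≈ 31.181 mm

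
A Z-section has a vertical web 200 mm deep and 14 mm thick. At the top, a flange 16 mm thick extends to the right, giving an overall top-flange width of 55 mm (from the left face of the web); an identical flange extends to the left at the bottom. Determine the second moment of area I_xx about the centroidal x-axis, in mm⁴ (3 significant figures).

Decompose the section into non-overlapping parts with the origin at the bottom-left of its bounding rectangle.
Web: 14 × 200, A = 2 800 mm², y = 100 mm, Ī = 9 333 333 mm⁴.
Top flange (beyond web): 41 × 16, A = 656 mm², y = 192 mm, Ī = 13 995 mm⁴.
Bottom flange (beyond web): 41 × 16, A = 656 mm², y = 8 mm, Ī = 13 995 mm⁴.
Centroid: ȳ = ΣA·y / ΣA = 100 mm.
Transfer each piece to the centroidal x-axis using Ī + A·d² with d = y − 100:
  web: d = 0 mm → contributes +9 333 333 mm⁴
  top flange (beyond web): d = 92 mm → contributes +5 566 379 mm⁴
  bottom flange (beyond web): d = -92 mm → contributes +5 566 379 mm⁴
Total I = 20 466 091 mm⁴.

I_xx ≈ 2.05 × 10⁷ mm⁴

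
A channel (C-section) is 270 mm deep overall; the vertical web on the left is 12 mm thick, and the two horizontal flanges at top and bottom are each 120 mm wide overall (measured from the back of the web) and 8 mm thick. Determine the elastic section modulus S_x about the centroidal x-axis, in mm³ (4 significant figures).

S_x ≈ 3.655 × 10⁵ mm³

Decompose the section into non-overlapping parts with the origin at the bottom-left of its bounding rectangle.
Web: 12 × 270, A = 3 240 mm², y = 135 mm, Ī = 19 683 000 mm⁴.
Top flange (beyond web): 108 × 8, A = 864 mm², y = 266 mm, Ī = 4 608 mm⁴.
Bottom flange (beyond web): 108 × 8, A = 864 mm², y = 4 mm, Ī = 4 608 mm⁴.
By symmetry the centroid is at mid-height, ȳ = 135 mm.
Transfer each piece to the centroidal x-axis using Ī + A·d² with d = y − 135:
  web: d = 0 mm → contributes +19 683 000 mm⁴
  top flange (beyond web): d = 131 mm → contributes +14 831 712 mm⁴
  bottom flange (beyond web): d = -131 mm → contributes +14 831 712 mm⁴
Total I = 49 346 424 mm⁴.
Extreme fibre distance c = 135 mm; S = I/c = 365 529 mm³.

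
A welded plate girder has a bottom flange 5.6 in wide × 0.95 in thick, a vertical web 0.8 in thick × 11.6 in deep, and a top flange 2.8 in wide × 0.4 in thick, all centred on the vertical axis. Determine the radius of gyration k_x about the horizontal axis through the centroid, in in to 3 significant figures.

Split into non-overlapping primitives; take the origin at the lower-left of the bounding box.
Bottom plate: 5.6 × 0.95, A = 5.32 in², y = 0.475 in, Ī = 0.40011 in⁴.
Web plate: 0.8 × 11.6, A = 9.28 in², y = 6.75 in, Ī = 104.06 in⁴.
Top plate: 2.8 × 0.4, A = 1.12 in², y = 12.75 in, Ī = 0.014933 in⁴.
Centroid: ȳ = ΣA·y / ΣA = 5.0539 in.
Transfer each piece to the horizontal axis through the centroid using Ī + A·d² with d = y − 5.0539:
  bottom plate: d = -4.5789 in → contributes +111.94 in⁴
  web plate: d = 1.6961 in → contributes +130.76 in⁴
  top plate: d = 7.6961 in → contributes +66.353 in⁴
Total I = 309.05 in⁴.
Radius of gyration: k = √(I/A) = √(309.05 / 15.72) = 4.4339 in.

k_x ≈ 4.43 in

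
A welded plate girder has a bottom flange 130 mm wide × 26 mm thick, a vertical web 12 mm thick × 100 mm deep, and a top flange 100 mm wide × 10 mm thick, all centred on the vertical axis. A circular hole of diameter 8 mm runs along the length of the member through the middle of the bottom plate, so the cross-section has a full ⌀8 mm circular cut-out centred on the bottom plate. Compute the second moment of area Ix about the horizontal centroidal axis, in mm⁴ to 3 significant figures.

Ix ≈ 1.31 × 10⁷ mm⁴

Break the section into simple shapes (no overlaps), measuring from the bottom-left corner of the bounding box.
Bottom plate: 130 × 26, A = 3 380 mm², y = 13 mm, Ī = 190 407 mm⁴.
Web plate: 12 × 100, A = 1 200 mm², y = 76 mm, Ī = 1 000 000 mm⁴.
Top plate: 100 × 10, A = 1 000 mm², y = 131 mm, Ī = 8333.3 mm⁴.
Hole (subtracted): ⌀8, A = 50.265 mm², y = 13 mm, Ī = 201.06 mm⁴.
Centroid: ȳ = ΣA·y / ΣA = 48.011 mm.
Transfer each piece to the horizontal centroidal axis using Ī + A·d² with d = y − 48.011:
  bottom plate: d = -35.011 mm → contributes +4 333 444 mm⁴
  web plate: d = 27.989 mm → contributes +1 940 080 mm⁴
  top plate: d = 82.989 mm → contributes +6 895 554 mm⁴
  hole: d = -35.011 mm → contributes −61 814 mm⁴
Total I = 13 107 263 mm⁴.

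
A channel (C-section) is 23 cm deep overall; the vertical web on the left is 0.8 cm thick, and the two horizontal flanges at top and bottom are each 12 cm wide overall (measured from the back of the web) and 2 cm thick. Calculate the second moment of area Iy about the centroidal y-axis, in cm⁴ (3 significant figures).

Decompose the section into non-overlapping parts with the origin at the bottom-left of its bounding rectangle.
Web: 0.8 × 23, A = 18.4 cm², x = 0.4 cm, Ī = 0.98133 cm⁴.
Top flange (beyond web): 11.2 × 2, A = 22.4 cm², x = 6.4 cm, Ī = 234.15 cm⁴.
Bottom flange (beyond web): 11.2 × 2, A = 22.4 cm², x = 6.4 cm, Ī = 234.15 cm⁴.
Centroid: x̄ = ΣA·x / ΣA = 4.6532 cm.
Transfer each piece to the centroidal y-axis using Ī + A·d² with d = x − 4.6532:
  web: d = -4.2532 cm → contributes +333.83 cm⁴
  top flange (beyond web): d = 1.7468 cm → contributes +302.51 cm⁴
  bottom flange (beyond web): d = 1.7468 cm → contributes +302.51 cm⁴
Total I = 938.84 cm⁴.

Iy ≈ 939 cm⁴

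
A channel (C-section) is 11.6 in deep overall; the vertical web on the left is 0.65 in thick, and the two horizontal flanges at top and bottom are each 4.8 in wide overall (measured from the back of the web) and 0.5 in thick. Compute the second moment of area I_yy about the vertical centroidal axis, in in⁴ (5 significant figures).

I_yy ≈ 21.640 in⁴

Decompose the section into non-overlapping parts with the origin at the bottom-left of its bounding rectangle.
Web: 0.65 × 11.6, A = 7.54 in², x = 0.325 in, Ī = 0.2654708 in⁴.
Top flange (beyond web): 4.15 × 0.5, A = 2.075 in², x = 2.725 in, Ī = 2.978057 in⁴.
Bottom flange (beyond web): 4.15 × 0.5, A = 2.075 in², x = 2.725 in, Ī = 2.978057 in⁴.
Centroid: x̄ = ΣA·x / ΣA = 1.17701 in.
Transfer each piece to the vertical centroidal axis using Ī + A·d² with d = x − 1.17701:
  web: d = -0.8520103 in → contributes +5.738919 in⁴
  top flange (beyond web): d = 1.54799 in → contributes +7.950322 in⁴
  bottom flange (beyond web): d = 1.54799 in → contributes +7.950322 in⁴
Total I = 21.63956 in⁴.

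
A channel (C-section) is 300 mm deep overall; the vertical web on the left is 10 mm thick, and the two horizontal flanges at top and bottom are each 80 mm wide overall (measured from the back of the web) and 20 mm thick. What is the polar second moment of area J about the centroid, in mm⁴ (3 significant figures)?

Break the section into simple shapes (no overlaps), measuring from the bottom-left corner of the bounding box.
Web: 10 × 300, A = 3 000 mm², y = 150 mm, Ī = 22 500 000 mm⁴.
Top flange (beyond web): 70 × 20, A = 1 400 mm², y = 290 mm, Ī = 46 667 mm⁴.
Bottom flange (beyond web): 70 × 20, A = 1 400 mm², y = 10 mm, Ī = 46 667 mm⁴.
By symmetry the centroid is at mid-height, ȳ = 150 mm.
Transfer each piece to the centroidal x-axis using Ī + A·d² with d = y − 150:
  web: d = 0 mm → contributes +22 500 000 mm⁴
  top flange (beyond web): d = 140 mm → contributes +27 486 667 mm⁴
  bottom flange (beyond web): d = -140 mm → contributes +27 486 667 mm⁴
Total I = 77 473 333 mm⁴.
For the y-axis: x̄ = 24.31 mm.
Repeating about the centroidal y-axis gives I_y = 3 485 575 mm⁴.
Polar second moment: J = I_x + I_y = 80 958 908 mm⁴.

J ≈ 8.10 × 10⁷ mm⁴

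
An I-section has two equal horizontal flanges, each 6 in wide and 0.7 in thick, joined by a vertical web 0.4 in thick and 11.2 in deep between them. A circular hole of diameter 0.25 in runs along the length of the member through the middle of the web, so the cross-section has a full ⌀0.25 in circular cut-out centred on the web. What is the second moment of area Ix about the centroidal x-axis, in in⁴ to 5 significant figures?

Ix ≈ 344.55 in⁴

Split into non-overlapping primitives; take the origin at the lower-left of the bounding box.
Bottom flange: 6 × 0.7, A = 4.2 in², y = 0.35 in, Ī = 0.1715 in⁴.
Web: 0.4 × 11.2, A = 4.48 in², y = 6.3 in, Ī = 46.83093 in⁴.
Top flange: 6 × 0.7, A = 4.2 in², y = 12.25 in, Ī = 0.1715 in⁴.
Hole (subtracted): ⌀0.25, A = 0.04908739 in², y = 6.3 in, Ī = 0.0001917476 in⁴.
By symmetry the centroid is at mid-height, ȳ = 6.3 in.
Transfer each piece to the centroidal x-axis using Ī + A·d² with d = y − 6.3:
  bottom flange: d = -5.95 in → contributes +148.862 in⁴
  web: d = 0 in → contributes +46.83093 in⁴
  top flange: d = 5.95 in → contributes +148.862 in⁴
  hole: d = 0 in → contributes −0.0001917476 in⁴
Total I = 344.5547 in⁴.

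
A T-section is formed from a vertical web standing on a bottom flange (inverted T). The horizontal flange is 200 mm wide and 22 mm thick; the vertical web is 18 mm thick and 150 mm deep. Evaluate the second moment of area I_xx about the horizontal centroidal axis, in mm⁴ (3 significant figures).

Split into non-overlapping primitives; take the origin at the lower-left of the bounding box.
Flange: 200 × 22, A = 4 400 mm², y = 11 mm, Ī = 177 467 mm⁴.
Web: 18 × 150, A = 2 700 mm², y = 97 mm, Ī = 5 062 500 mm⁴.
Centroid: ȳ = ΣA·y / ΣA = 43.704 mm.
Transfer each piece to the horizontal centroidal axis using Ī + A·d² with d = y − 43.704:
  flange: d = -32.704 mm → contributes +4 883 559 mm⁴
  web: d = 53.296 mm → contributes +12 731 687 mm⁴
Total I = 17 615 246 mm⁴.

I_xx ≈ 1.76 × 10⁷ mm⁴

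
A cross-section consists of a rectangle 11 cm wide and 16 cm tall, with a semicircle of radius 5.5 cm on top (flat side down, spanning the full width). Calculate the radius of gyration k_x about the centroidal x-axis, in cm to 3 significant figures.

k_x ≈ 5.93 cm

Split into non-overlapping primitives; take the origin at the lower-left of the bounding box.
Rectangular body: 11 × 16, A = 176 cm², y = 8 cm, Ī = 3754.7 cm⁴.
Semicircular cap: semicircle r = 5.5, A = 47.517 cm², y = 18.334 cm, Ī = 100.43 cm⁴.
Centroid: ȳ = ΣA·y / ΣA = 10.197 cm.
Transfer each piece to the centroidal x-axis using Ī + A·d² with d = y − 10.197:
  rectangular body: d = -2.1969 cm → contributes +4604.1 cm⁴
  semicircular cap: d = 8.1373 cm → contributes +3246.8 cm⁴
Total I = 7850.9 cm⁴.
Radius of gyration: k = √(I/A) = √(7850.9 / 223.52) = 5.9266 cm.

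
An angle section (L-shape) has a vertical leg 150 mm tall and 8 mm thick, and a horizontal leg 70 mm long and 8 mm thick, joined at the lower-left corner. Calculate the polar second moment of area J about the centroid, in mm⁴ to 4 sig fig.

J ≈ 4.617 × 10⁶ mm⁴

Split into non-overlapping primitives; take the origin at the lower-left of the bounding box.
Vertical leg: 8 × 150, A = 1 200 mm², y = 75 mm, Ī = 2 250 000 mm⁴.
Horizontal leg (remainder): 62 × 8, A = 496 mm², y = 4 mm, Ī = 2645.33 mm⁴.
Centroid: ȳ = ΣA·y / ΣA = 54.2358 mm.
Transfer each piece to the centroidal x-axis using Ī + A·d² with d = y − 54.2358:
  vertical leg: d = 20.7642 mm → contributes +2 767 380 mm⁴
  horizontal leg (remainder): d = -50.2358 mm → contributes +1 254 371 mm⁴
Total I = 4 021 751 mm⁴.
For the y-axis: x̄ = 14.2358 mm.
Repeating about the centroidal y-axis gives I_y = 595 191 mm⁴.
Polar second moment: J = I_x + I_y = 4 616 942 mm⁴.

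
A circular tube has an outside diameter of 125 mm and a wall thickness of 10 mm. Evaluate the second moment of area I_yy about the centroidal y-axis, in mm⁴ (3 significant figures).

Split into non-overlapping primitives; take the origin at the lower-left of the bounding box.
Outer circle: ⌀125, A = 12 272 mm², x = 62.5 mm, Ī = 11 984 225 mm⁴.
Bore (subtracted): ⌀105, A = 8 659 mm², x = 62.5 mm, Ī = 5 966 602 mm⁴.
By symmetry the centroid is at mid-width, x̄ = 62.5 mm.
All pieces are centred on the centroidal y-axis, so I = ΣĪ (holes subtracted) = 6 017 623 mm⁴.

I_yy ≈ 6.02 × 10⁶ mm⁴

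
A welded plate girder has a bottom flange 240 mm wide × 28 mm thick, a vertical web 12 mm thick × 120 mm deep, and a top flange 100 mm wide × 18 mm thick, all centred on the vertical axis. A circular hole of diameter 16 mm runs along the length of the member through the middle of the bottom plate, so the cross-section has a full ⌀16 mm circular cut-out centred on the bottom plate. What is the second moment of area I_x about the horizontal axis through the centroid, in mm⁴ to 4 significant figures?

I_x ≈ 3.333 × 10⁷ mm⁴

Break the section into simple shapes (no overlaps), measuring from the bottom-left corner of the bounding box.
Bottom plate: 240 × 28, A = 6 720 mm², y = 14 mm, Ī = 439 040 mm⁴.
Web plate: 12 × 120, A = 1 440 mm², y = 88 mm, Ī = 1 728 000 mm⁴.
Top plate: 100 × 18, A = 1 800 mm², y = 157 mm, Ī = 48 600 mm⁴.
Hole (subtracted): ⌀16, A = 201.062 mm², y = 14 mm, Ī = 3216.99 mm⁴.
Centroid: ȳ = ΣA·y / ΣA = 51.295 mm.
Transfer each piece to the horizontal axis through the centroid using Ī + A·d² with d = y − 51.295:
  bottom plate: d = -37.295 mm → contributes +9 786 023 mm⁴
  web plate: d = 36.705 mm → contributes +3 668 046 mm⁴
  top plate: d = 105.705 mm → contributes +20 160 969 mm⁴
  hole: d = -37.295 mm → contributes −282 878 mm⁴
Total I = 33 332 160 mm⁴.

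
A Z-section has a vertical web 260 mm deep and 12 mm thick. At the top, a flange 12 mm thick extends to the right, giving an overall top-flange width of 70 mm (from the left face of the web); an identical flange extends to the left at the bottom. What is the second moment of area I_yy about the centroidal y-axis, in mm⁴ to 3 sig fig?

Split into non-overlapping primitives; take the origin at the lower-left of the bounding box.
Web: 12 × 260, A = 3 120 mm², x = 64 mm, Ī = 37 440 mm⁴.
Top flange (beyond web): 58 × 12, A = 696 mm², x = 99 mm, Ī = 195 112 mm⁴.
Bottom flange (beyond web): 58 × 12, A = 696 mm², x = 29 mm, Ī = 195 112 mm⁴.
Centroid: x̄ = ΣA·x / ΣA = 64 mm.
Transfer each piece to the centroidal y-axis using Ī + A·d² with d = x − 64:
  web: d = 0 mm → contributes +37 440 mm⁴
  top flange (beyond web): d = 35 mm → contributes +1 047 712 mm⁴
  bottom flange (beyond web): d = -35 mm → contributes +1 047 712 mm⁴
Total I = 2 132 864 mm⁴.

I_yy ≈ 2.13 × 10⁶ mm⁴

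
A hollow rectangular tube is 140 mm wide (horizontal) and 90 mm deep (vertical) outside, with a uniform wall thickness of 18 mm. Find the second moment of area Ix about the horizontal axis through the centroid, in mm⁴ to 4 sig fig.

Treat the section as a set of non-overlapping primitives; coordinates are from the bounding-box lower-left.
Outer rectangle: 140 × 90, A = 12 600 mm², y = 45 mm, Ī = 8 505 000 mm⁴.
Inner void (subtracted): 104 × 54, A = 5 616 mm², y = 45 mm, Ī = 1 364 688 mm⁴.
By symmetry the centroid is at mid-height, ȳ = 45 mm.
All pieces are centred on the horizontal axis through the centroid, so I = ΣĪ (holes subtracted) = 7 140 312 mm⁴.

Ix ≈ 7.140 × 10⁶ mm⁴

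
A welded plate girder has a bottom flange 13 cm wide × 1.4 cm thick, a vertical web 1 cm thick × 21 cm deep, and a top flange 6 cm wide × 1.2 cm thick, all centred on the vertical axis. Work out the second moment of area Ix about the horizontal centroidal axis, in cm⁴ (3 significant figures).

Ix ≈ 3610 cm⁴

Treat the section as a set of non-overlapping primitives; coordinates are from the bounding-box lower-left.
Bottom plate: 13 × 1.4, A = 18.2 cm², y = 0.7 cm, Ī = 2.9727 cm⁴.
Web plate: 1 × 21, A = 21 cm², y = 11.9 cm, Ī = 771.75 cm⁴.
Top plate: 6 × 1.2, A = 7.2 cm², y = 23 cm, Ī = 0.864 cm⁴.
Centroid: ȳ = ΣA·y / ΣA = 9.2293 cm.
Transfer each piece to the horizontal centroidal axis using Ī + A·d² with d = y − 9.2293:
  bottom plate: d = -8.5293 cm → contributes +1 327 cm⁴
  web plate: d = 2.6707 cm → contributes +921.53 cm⁴
  top plate: d = 13.771 cm → contributes +1366.2 cm⁴
Total I = 3614.8 cm⁴.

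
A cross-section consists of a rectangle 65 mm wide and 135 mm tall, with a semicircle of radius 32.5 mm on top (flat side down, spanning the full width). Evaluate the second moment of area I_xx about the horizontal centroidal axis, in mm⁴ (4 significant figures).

I_xx ≈ 2.267 × 10⁷ mm⁴

Treat the section as a set of non-overlapping primitives; coordinates are from the bounding-box lower-left.
Rectangular body: 65 × 135, A = 8 775 mm², y = 67.5 mm, Ī = 13 327 031 mm⁴.
Semicircular cap: semicircle r = 32.5, A = 1659.15 mm², y = 148.793 mm, Ī = 122 452 mm⁴.
Centroid: ȳ = ΣA·y / ΣA = 80.4266 mm.
Transfer each piece to the horizontal centroidal axis using Ī + A·d² with d = y − 80.4266:
  rectangular body: d = -12.9266 mm → contributes +14 793 311 mm⁴
  semicircular cap: d = 68.3668 mm → contributes +7 877 371 mm⁴
Total I = 22 670 682 mm⁴.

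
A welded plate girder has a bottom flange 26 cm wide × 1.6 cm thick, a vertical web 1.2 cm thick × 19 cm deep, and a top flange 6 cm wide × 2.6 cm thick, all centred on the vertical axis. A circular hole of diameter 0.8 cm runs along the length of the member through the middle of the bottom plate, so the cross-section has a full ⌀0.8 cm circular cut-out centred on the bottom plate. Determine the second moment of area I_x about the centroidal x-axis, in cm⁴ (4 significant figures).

I_x ≈ 6066 cm⁴

Break the section into simple shapes (no overlaps), measuring from the bottom-left corner of the bounding box.
Bottom plate: 26 × 1.6, A = 41.6 cm², y = 0.8 cm, Ī = 8.87467 cm⁴.
Web plate: 1.2 × 19, A = 22.8 cm², y = 11.1 cm, Ī = 685.9 cm⁴.
Top plate: 6 × 2.6, A = 15.6 cm², y = 21.9 cm, Ī = 8.788 cm⁴.
Hole (subtracted): ⌀0.8, A = 0.502655 cm², y = 0.8 cm, Ī = 0.0201062 cm⁴.
Centroid: ȳ = ΣA·y / ΣA = 7.89458 cm.
Transfer each piece to the centroidal x-axis using Ī + A·d² with d = y − 7.89458:
  bottom plate: d = -7.09458 cm → contributes +2102.73 cm⁴
  web plate: d = 3.20542 cm → contributes +920.164 cm⁴
  top plate: d = 14.0054 cm → contributes +3068.76 cm⁴
  hole: d = -7.09458 cm → contributes −25.3202 cm⁴
Total I = 6066.33 cm⁴.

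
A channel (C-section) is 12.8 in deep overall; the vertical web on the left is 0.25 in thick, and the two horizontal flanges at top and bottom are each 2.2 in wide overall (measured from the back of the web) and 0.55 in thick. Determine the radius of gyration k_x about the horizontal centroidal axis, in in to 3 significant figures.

Break the section into simple shapes (no overlaps), measuring from the bottom-left corner of the bounding box.
Web: 0.25 × 12.8, A = 3.2 in², y = 6.4 in, Ī = 43.691 in⁴.
Top flange (beyond web): 1.95 × 0.55, A = 1.0725 in², y = 12.525 in, Ī = 0.027036 in⁴.
Bottom flange (beyond web): 1.95 × 0.55, A = 1.0725 in², y = 0.275 in, Ī = 0.027036 in⁴.
By symmetry the centroid is at mid-height, ȳ = 6.4 in.
Transfer each piece to the horizontal centroidal axis using Ī + A·d² with d = y − 6.4:
  web: d = 0 in → contributes +43.691 in⁴
  top flange (beyond web): d = 6.125 in → contributes +40.263 in⁴
  bottom flange (beyond web): d = -6.125 in → contributes +40.263 in⁴
Total I = 124.22 in⁴.
Radius of gyration: k = √(I/A) = √(124.22 / 5.345) = 4.8207 in.

k_x ≈ 4.82 in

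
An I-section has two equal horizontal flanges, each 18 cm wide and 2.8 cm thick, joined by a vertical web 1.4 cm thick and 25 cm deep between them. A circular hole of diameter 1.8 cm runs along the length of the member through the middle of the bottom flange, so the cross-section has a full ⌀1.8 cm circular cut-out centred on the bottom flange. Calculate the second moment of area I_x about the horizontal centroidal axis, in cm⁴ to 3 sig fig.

Treat the section as a set of non-overlapping primitives; coordinates are from the bounding-box lower-left.
Bottom flange: 18 × 2.8, A = 50.4 cm², y = 1.4 cm, Ī = 32.928 cm⁴.
Web: 1.4 × 25, A = 35 cm², y = 15.3 cm, Ī = 1822.9 cm⁴.
Top flange: 18 × 2.8, A = 50.4 cm², y = 29.2 cm, Ī = 32.928 cm⁴.
Hole (subtracted): ⌀1.8, A = 2.5447 cm², y = 1.4 cm, Ī = 0.5153 cm⁴.
Centroid: ȳ = ΣA·y / ΣA = 15.565 cm.
Transfer each piece to the horizontal centroidal axis using Ī + A·d² with d = y − 15.565:
  bottom flange: d = -14.165 cm → contributes +10 146 cm⁴
  web: d = -0.26544 cm → contributes +1825.4 cm⁴
  top flange: d = 13.635 cm → contributes +9402.4 cm⁴
  hole: d = -14.165 cm → contributes −511.13 cm⁴
Total I = 20 863 cm⁴.

I_x ≈ 2.09 × 10⁴ cm⁴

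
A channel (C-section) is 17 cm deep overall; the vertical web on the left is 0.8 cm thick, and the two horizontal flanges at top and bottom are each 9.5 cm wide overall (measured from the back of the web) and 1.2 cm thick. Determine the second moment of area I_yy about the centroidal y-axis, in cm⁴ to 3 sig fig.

Decompose the section into non-overlapping parts with the origin at the bottom-left of its bounding rectangle.
Web: 0.8 × 17, A = 13.6 cm², x = 0.4 cm, Ī = 0.72533 cm⁴.
Top flange (beyond web): 8.7 × 1.2, A = 10.44 cm², x = 5.15 cm, Ī = 65.85 cm⁴.
Bottom flange (beyond web): 8.7 × 1.2, A = 10.44 cm², x = 5.15 cm, Ī = 65.85 cm⁴.
Centroid: x̄ = ΣA·x / ΣA = 3.2765 cm.
Transfer each piece to the centroidal y-axis using Ī + A·d² with d = x − 3.2765:
  web: d = -2.8765 cm → contributes +113.25 cm⁴
  top flange (beyond web): d = 1.8735 cm → contributes +102.5 cm⁴
  bottom flange (beyond web): d = 1.8735 cm → contributes +102.5 cm⁴
Total I = 318.24 cm⁴.

I_yy ≈ 318 cm⁴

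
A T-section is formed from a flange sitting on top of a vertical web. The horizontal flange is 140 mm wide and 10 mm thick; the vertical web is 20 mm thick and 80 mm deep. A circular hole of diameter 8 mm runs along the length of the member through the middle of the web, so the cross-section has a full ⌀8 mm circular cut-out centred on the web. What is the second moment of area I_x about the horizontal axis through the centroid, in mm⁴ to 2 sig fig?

I_x ≈ 2.4 × 10⁶ mm⁴

Treat the section as a set of non-overlapping primitives; coordinates are from the bounding-box lower-left.
Flange: 140 × 10, A = 1 400 mm², y = 85 mm, Ī = 11 667 mm⁴.
Web: 20 × 80, A = 1 600 mm², y = 40 mm, Ī = 853 333 mm⁴.
Hole (subtracted): ⌀8, A = 50.27 mm², y = 40 mm, Ī = 201.1 mm⁴.
Centroid: ȳ = ΣA·y / ΣA = 61.36 mm.
Transfer each piece to the horizontal axis through the centroid using Ī + A·d² with d = y − 61.36:
  flange: d = 23.64 mm → contributes +794 198 mm⁴
  web: d = -21.36 mm → contributes +1 583 186 mm⁴
  hole: d = -21.36 mm → contributes −23 130 mm⁴
Total I = 2 354 254 mm⁴.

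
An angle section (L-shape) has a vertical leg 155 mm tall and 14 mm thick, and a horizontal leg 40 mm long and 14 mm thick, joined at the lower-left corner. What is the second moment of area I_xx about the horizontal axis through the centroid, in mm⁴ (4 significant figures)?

Split into non-overlapping primitives; take the origin at the lower-left of the bounding box.
Vertical leg: 14 × 155, A = 2 170 mm², y = 77.5 mm, Ī = 4 344 521 mm⁴.
Horizontal leg (remainder): 26 × 14, A = 364 mm², y = 7 mm, Ī = 5945.33 mm⁴.
Centroid: ȳ = ΣA·y / ΣA = 67.3729 mm.
Transfer each piece to the horizontal axis through the centroid using Ī + A·d² with d = y − 67.3729:
  vertical leg: d = 10.1271 mm → contributes +4 567 071 mm⁴
  horizontal leg (remainder): d = -60.3729 mm → contributes +1 332 685 mm⁴
Total I = 5 899 756 mm⁴.

I_xx ≈ 5.900 × 10⁶ mm⁴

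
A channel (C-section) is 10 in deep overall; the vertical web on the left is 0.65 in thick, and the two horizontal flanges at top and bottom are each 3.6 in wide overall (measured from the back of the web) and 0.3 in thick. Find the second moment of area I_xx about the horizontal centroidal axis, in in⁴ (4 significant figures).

Treat the section as a set of non-overlapping primitives; coordinates are from the bounding-box lower-left.
Web: 0.65 × 10, A = 6.5 in², y = 5 in, Ī = 54.1667 in⁴.
Top flange (beyond web): 2.95 × 0.3, A = 0.885 in², y = 9.85 in, Ī = 0.0066375 in⁴.
Bottom flange (beyond web): 2.95 × 0.3, A = 0.885 in², y = 0.15 in, Ī = 0.0066375 in⁴.
By symmetry the centroid is at mid-height, ȳ = 5 in.
Transfer each piece to the horizontal centroidal axis using Ī + A·d² with d = y − 5:
  web: d = 0 in → contributes +54.1667 in⁴
  top flange (beyond web): d = 4.85 in → contributes +20.8241 in⁴
  bottom flange (beyond web): d = -4.85 in → contributes +20.8241 in⁴
Total I = 95.8148 in⁴.

I_xx ≈ 95.81 in⁴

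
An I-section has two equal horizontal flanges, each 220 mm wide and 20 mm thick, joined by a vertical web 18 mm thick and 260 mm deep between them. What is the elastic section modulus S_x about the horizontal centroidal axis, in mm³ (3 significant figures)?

Split into non-overlapping primitives; take the origin at the lower-left of the bounding box.
Bottom flange: 220 × 20, A = 4 400 mm², y = 10 mm, Ī = 146 667 mm⁴.
Web: 18 × 260, A = 4 680 mm², y = 150 mm, Ī = 26 364 000 mm⁴.
Top flange: 220 × 20, A = 4 400 mm², y = 290 mm, Ī = 146 667 mm⁴.
By symmetry the centroid is at mid-height, ȳ = 150 mm.
Transfer each piece to the horizontal centroidal axis using Ī + A·d² with d = y − 150:
  bottom flange: d = -140 mm → contributes +86 386 667 mm⁴
  web: d = 0 mm → contributes +26 364 000 mm⁴
  top flange: d = 140 mm → contributes +86 386 667 mm⁴
Total I = 199 137 333 mm⁴.
Extreme fibre distance c = 150 mm; S = I/c = 1 327 582 mm³.

S_x ≈ 1.33 × 10⁶ mm³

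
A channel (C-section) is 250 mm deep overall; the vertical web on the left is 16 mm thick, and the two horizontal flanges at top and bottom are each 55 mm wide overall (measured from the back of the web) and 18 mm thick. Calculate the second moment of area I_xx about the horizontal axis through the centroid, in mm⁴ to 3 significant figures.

Split into non-overlapping primitives; take the origin at the lower-left of the bounding box.
Web: 16 × 250, A = 4 000 mm², y = 125 mm, Ī = 20 833 333 mm⁴.
Top flange (beyond web): 39 × 18, A = 702 mm², y = 241 mm, Ī = 18 954 mm⁴.
Bottom flange (beyond web): 39 × 18, A = 702 mm², y = 9 mm, Ī = 18 954 mm⁴.
By symmetry the centroid is at mid-height, ȳ = 125 mm.
Transfer each piece to the horizontal axis through the centroid using Ī + A·d² with d = y − 125:
  web: d = 0 mm → contributes +20 833 333 mm⁴
  top flange (beyond web): d = 116 mm → contributes +9 465 066 mm⁴
  bottom flange (beyond web): d = -116 mm → contributes +9 465 066 mm⁴
Total I = 39 763 465 mm⁴.

I_xx ≈ 3.98 × 10⁷ mm⁴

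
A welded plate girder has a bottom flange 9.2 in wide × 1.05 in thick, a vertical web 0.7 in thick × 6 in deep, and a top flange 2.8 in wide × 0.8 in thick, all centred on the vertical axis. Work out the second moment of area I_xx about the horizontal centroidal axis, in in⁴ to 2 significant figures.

Break the section into simple shapes (no overlaps), measuring from the bottom-left corner of the bounding box.
Bottom plate: 9.2 × 1.05, A = 9.66 in², y = 0.525 in, Ī = 0.8875 in⁴.
Web plate: 0.7 × 6, A = 4.2 in², y = 4.05 in, Ī = 12.6 in⁴.
Top plate: 2.8 × 0.8, A = 2.24 in², y = 7.45 in, Ī = 0.1195 in⁴.
Centroid: ȳ = ΣA·y / ΣA = 2.408 in.
Transfer each piece to the horizontal centroidal axis using Ī + A·d² with d = y − 2.408:
  bottom plate: d = -1.883 in → contributes +35.14 in⁴
  web plate: d = 1.642 in → contributes +23.92 in⁴
  top plate: d = 5.042 in → contributes +57.06 in⁴
Total I = 116.1 in⁴.

I_xx ≈ 120 in⁴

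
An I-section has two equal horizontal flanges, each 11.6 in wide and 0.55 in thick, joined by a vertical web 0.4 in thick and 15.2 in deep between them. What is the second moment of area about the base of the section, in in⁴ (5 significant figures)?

Split into non-overlapping primitives; take the origin at the lower-left of the bounding box.
Bottom flange: 11.6 × 0.55, A = 6.38 in², y = 0.275 in, Ī = 0.1608292 in⁴.
Web: 0.4 × 15.2, A = 6.08 in², y = 8.15 in, Ī = 117.0603 in⁴.
Top flange: 11.6 × 0.55, A = 6.38 in², y = 16.025 in, Ī = 0.1608292 in⁴.
Transfer each piece to a horizontal axis along the bottom face using Ī + A·d² with d = y − 0:
  bottom flange: d = 0.275 in → contributes +0.6433167 in⁴
  web: d = 8.15 in → contributes +520.9091 in⁴
  top flange: d = 16.025 in → contributes +1638.549 in⁴
Total I = 2160.101 in⁴.

I_base ≈ 2160.1 in⁴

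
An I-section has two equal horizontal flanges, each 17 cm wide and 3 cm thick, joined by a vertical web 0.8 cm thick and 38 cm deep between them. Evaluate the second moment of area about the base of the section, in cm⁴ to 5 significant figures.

Break the section into simple shapes (no overlaps), measuring from the bottom-left corner of the bounding box.
Bottom flange: 17 × 3, A = 51 cm², y = 1.5 cm, Ī = 38.25 cm⁴.
Web: 0.8 × 38, A = 30.4 cm², y = 22 cm, Ī = 3658.133 cm⁴.
Top flange: 17 × 3, A = 51 cm², y = 42.5 cm, Ī = 38.25 cm⁴.
Transfer each piece to the base of the section using Ī + A·d² with d = y − 0:
  bottom flange: d = 1.5 cm → contributes +153 cm⁴
  web: d = 22 cm → contributes +18371.73 cm⁴
  top flange: d = 42.5 cm → contributes +92 157 cm⁴
Total I = 110681.7 cm⁴.

I_base ≈ 1.1068 × 10⁵ cm⁴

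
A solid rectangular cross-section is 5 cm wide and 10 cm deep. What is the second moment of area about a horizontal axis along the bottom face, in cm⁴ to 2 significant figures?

The section: 5 × 10, A = 50 cm², y = 5 cm, Ī = 416.7 cm⁴.
Transfer it to the base of the section using Ī + A·d² with d = y − 0:
  the section: d = 5 cm → contributes +1 667 cm⁴
Total I = 1 667 cm⁴.

I_base ≈ 1700 cm⁴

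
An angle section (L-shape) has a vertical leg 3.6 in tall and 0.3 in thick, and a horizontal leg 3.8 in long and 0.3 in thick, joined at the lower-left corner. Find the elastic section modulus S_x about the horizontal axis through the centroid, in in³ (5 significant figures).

S_x ≈ 1.0040 in³

Decompose the section into non-overlapping parts with the origin at the bottom-left of its bounding rectangle.
Vertical leg: 0.3 × 3.6, A = 1.08 in², y = 1.8 in, Ī = 1.1664 in⁴.
Horizontal leg (remainder): 3.5 × 0.3, A = 1.05 in², y = 0.15 in, Ī = 0.007875 in⁴.
Centroid: ȳ = ΣA·y / ΣA = 0.9866197 in.
Transfer each piece to the horizontal axis through the centroid using Ī + A·d² with d = y − 0.9866197:
  vertical leg: d = 0.8133803 in → contributes +1.880914 in⁴
  horizontal leg (remainder): d = -0.8366197 in → contributes +0.7428042 in⁴
Total I = 2.623719 in⁴.
Extreme fibre distance c = 2.61338 in; S = I/c = 1.003956 in³.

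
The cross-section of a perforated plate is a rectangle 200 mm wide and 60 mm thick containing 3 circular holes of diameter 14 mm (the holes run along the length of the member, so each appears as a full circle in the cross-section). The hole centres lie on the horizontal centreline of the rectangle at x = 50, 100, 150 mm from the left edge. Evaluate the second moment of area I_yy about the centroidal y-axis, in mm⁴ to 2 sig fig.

Treat the section as a set of non-overlapping primitives; coordinates are from the bounding-box lower-left.
Plate: 200 × 60, A = 12 000 mm², x = 100 mm, Ī = 40 000 000 mm⁴.
Hole 1 (subtracted): ⌀14, A = 153.9 mm², x = 50 mm, Ī = 1 886 mm⁴.
Hole 2 (subtracted): ⌀14, A = 153.9 mm², x = 100 mm, Ī = 1 886 mm⁴.
Hole 3 (subtracted): ⌀14, A = 153.9 mm², x = 150 mm, Ī = 1 886 mm⁴.
By symmetry the centroid is at mid-width, x̄ = 100 mm.
Transfer each piece to the centroidal y-axis using Ī + A·d² with d = x − 100:
  plate: d = 0 mm → contributes +40 000 000 mm⁴
  hole 1: d = -50 mm → contributes −386 731 mm⁴
  hole 2: d = 0 mm → contributes −1 886 mm⁴
  hole 3: d = 50 mm → contributes −386 731 mm⁴
Total I = 39 224 653 mm⁴.

I_yy ≈ 3.9 × 10⁷ mm⁴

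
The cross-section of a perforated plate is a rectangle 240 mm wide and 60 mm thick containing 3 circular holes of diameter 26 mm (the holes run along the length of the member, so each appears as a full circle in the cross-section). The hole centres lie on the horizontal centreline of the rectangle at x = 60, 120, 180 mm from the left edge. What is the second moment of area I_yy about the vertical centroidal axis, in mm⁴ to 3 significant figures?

I_yy ≈ 6.52 × 10⁷ mm⁴

Decompose the section into non-overlapping parts with the origin at the bottom-left of its bounding rectangle.
Plate: 240 × 60, A = 14 400 mm², x = 120 mm, Ī = 69 120 000 mm⁴.
Hole 1 (subtracted): ⌀26, A = 530.93 mm², x = 60 mm, Ī = 22 432 mm⁴.
Hole 2 (subtracted): ⌀26, A = 530.93 mm², x = 120 mm, Ī = 22 432 mm⁴.
Hole 3 (subtracted): ⌀26, A = 530.93 mm², x = 180 mm, Ī = 22 432 mm⁴.
By symmetry the centroid is at mid-width, x̄ = 120 mm.
Transfer each piece to the vertical centroidal axis using Ī + A·d² with d = x − 120:
  plate: d = 0 mm → contributes +69 120 000 mm⁴
  hole 1: d = -60 mm → contributes −1 933 777 mm⁴
  hole 2: d = 0 mm → contributes −22 432 mm⁴
  hole 3: d = 60 mm → contributes −1 933 777 mm⁴
Total I = 65 230 015 mm⁴.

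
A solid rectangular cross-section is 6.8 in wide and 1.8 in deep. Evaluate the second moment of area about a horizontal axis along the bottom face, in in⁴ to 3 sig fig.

I_base ≈ 13.2 in⁴

The section: 6.8 × 1.8, A = 12.24 in², y = 0.9 in, Ī = 3.3048 in⁴.
Transfer it to a horizontal axis along the bottom face using Ī + A·d² with d = y − 0:
  the section: d = 0.9 in → contributes +13.219 in⁴
Total I = 13.219 in⁴.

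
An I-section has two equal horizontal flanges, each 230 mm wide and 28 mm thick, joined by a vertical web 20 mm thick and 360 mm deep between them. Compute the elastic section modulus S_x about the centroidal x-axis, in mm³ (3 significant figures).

Treat the section as a set of non-overlapping primitives; coordinates are from the bounding-box lower-left.
Bottom flange: 230 × 28, A = 6 440 mm², y = 14 mm, Ī = 420 747 mm⁴.
Web: 20 × 360, A = 7 200 mm², y = 208 mm, Ī = 77 760 000 mm⁴.
Top flange: 230 × 28, A = 6 440 mm², y = 402 mm, Ī = 420 747 mm⁴.
By symmetry the centroid is at mid-height, ȳ = 208 mm.
Transfer each piece to the centroidal x-axis using Ī + A·d² with d = y − 208:
  bottom flange: d = -194 mm → contributes +242 796 587 mm⁴
  web: d = 0 mm → contributes +77 760 000 mm⁴
  top flange: d = 194 mm → contributes +242 796 587 mm⁴
Total I = 563 353 173 mm⁴.
Extreme fibre distance c = 208 mm; S = I/c = 2 708 429 mm³.

S_x ≈ 2.71 × 10⁶ mm³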